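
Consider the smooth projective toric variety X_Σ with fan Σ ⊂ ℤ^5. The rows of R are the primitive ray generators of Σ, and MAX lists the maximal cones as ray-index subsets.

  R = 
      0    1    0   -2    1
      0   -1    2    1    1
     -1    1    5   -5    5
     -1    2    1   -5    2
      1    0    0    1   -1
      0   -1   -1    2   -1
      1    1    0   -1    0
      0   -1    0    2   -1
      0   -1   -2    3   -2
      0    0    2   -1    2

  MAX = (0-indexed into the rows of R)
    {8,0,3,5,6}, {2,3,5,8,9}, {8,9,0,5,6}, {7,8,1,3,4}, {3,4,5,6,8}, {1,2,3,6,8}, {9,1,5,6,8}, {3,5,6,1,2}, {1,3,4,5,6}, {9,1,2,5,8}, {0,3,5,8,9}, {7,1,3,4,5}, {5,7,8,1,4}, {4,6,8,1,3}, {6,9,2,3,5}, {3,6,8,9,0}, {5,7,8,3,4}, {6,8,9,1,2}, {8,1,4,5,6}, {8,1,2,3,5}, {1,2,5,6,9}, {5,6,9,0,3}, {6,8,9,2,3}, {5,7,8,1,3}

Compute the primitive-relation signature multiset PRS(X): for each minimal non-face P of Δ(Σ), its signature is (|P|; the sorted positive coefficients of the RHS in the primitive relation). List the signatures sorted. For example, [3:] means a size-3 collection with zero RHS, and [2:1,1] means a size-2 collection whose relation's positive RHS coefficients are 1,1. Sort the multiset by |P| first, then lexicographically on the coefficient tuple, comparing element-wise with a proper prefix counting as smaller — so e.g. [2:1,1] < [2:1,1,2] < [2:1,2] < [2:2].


14 minimal non-faces of Δ(Σ) (on 10 rays):

  P = {0,7}:  v_{0} + v_{7} = 0 — sig = [2:]
  P = {0,1}:  v_{0} + v_{1} = v_{9} — sig = [2:1]
  P = {0,4}:  v_{0} + v_{4} = v_{6} — sig = [2:1]
  P = {6,7}:  v_{6} + v_{7} = v_{4} — sig = [2:1]
  P = {7,9}:  v_{7} + v_{9} = v_{1} — sig = [2:1]
  P = {4,9}:  v_{4} + v_{9} = v_{1} + v_{6} — sig = [2:1,1]
  P = {2,4}:  v_{2} + v_{4} = 2·v_{1} + v_{3} + v_{6} — sig = [2:1,1,2]
  P = {0,2}:  v_{0} + v_{2} = v_{3} + 2·v_{9} — sig = [2:1,2]
  P = {2,7}:  v_{2} + v_{7} = 2·v_{1} + v_{3} — sig = [2:1,2]
  P = {1,3,9}:  v_{1} + v_{3} + v_{9} = v_{2} — sig = [3:1]
  P = {2,5,6,8}:  v_{2} + v_{5} + v_{6} + v_{8} = v_{9} — sig = [4:1]
  P = {1,3,5,6,8}:  v_{1} + v_{3} + v_{5} + v_{6} + v_{8} = 0 — sig = [5:]
  P = {1,3,4,5,8}:  v_{1} + v_{3} + v_{4} + v_{5} + v_{8} = v_{7} — sig = [5:1]
  P = {3,5,6,8,9}:  v_{3} + v_{5} + v_{6} + v_{8} + v_{9} = v_{0} — sig = [5:1]

Sorted signature multiset PRS(X):
    [2:]
    [2:1]
    [2:1]
    [2:1]
    [2:1]
    [2:1,1]
    [2:1,1,2]
    [2:1,2]
    [2:1,2]
    [3:1]
    [4:1]
    [5:]
    [5:1]
    [5:1]


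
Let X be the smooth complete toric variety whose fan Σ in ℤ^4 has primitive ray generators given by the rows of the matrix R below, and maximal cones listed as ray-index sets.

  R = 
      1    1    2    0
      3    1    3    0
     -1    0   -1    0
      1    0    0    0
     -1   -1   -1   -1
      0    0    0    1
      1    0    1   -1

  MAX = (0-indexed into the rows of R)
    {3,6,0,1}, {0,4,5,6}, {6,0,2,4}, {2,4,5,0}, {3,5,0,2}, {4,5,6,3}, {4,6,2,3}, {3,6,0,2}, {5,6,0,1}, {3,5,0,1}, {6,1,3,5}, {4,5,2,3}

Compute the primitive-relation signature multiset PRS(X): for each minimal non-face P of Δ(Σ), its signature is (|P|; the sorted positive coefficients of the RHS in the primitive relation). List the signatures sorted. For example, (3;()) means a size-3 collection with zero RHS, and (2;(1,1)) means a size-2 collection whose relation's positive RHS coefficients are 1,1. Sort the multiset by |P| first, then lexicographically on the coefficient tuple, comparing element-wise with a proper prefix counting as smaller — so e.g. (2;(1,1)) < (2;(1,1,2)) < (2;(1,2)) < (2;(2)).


Primitive collections (5):

  P={1,2}:  v_{1} + v_{2} = v_{0} + v_{3} ; sig = (2;(1,1))
  P={1,4}:  v_{1} + v_{4} = v_{5} + 2·v_{6} ; sig = (2;(1,2))
  P={2,5,6}:  v_{2} + v_{5} + v_{6} = 0 ; sig = (3;())
  P={0,3,4}:  v_{0} + v_{3} + v_{4} = v_{6} ; sig = (3;(1))
  P={0,3,5,6}:  v_{0} + v_{3} + v_{5} + v_{6} = v_{1} ; sig = (4;(1))

Hence PRS(X_Σ) =
    |P|=2: 2 collections, coeffs (1,1), (1,2)
    |P|=3: 2 collections, coeffs (), (1)
    |P|=4: 1 collection, coeffs (1)


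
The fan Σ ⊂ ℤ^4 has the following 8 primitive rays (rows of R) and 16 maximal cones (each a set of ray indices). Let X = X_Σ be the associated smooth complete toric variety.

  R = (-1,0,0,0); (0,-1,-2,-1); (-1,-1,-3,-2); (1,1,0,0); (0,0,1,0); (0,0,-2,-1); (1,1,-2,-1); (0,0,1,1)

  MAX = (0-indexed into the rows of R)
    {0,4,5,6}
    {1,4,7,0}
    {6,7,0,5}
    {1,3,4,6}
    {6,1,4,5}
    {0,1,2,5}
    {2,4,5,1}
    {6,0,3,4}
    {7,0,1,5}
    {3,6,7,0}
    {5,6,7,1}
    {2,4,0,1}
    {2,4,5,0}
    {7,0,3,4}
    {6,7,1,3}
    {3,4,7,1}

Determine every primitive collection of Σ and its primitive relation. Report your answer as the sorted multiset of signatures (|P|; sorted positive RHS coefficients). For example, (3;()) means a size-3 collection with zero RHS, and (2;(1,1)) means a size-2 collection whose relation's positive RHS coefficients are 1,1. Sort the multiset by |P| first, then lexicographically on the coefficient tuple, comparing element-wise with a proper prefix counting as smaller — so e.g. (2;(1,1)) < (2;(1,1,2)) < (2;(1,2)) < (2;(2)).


Δ(Σ) — 8 vertices, 9 min non-faces:

  • {3,5}:  v_{3} + v_{5} = v_{6}  →  sig = (2;(1))
  • {2,7}:  v_{2} + v_{7} = v_{0} + v_{1}  →  sig = (2;(1,1))
  • {2,3}:  v_{2} + v_{3} = v_{4} + 2·v_{5}  →  sig = (2;(1,2))
  • {2,6}:  v_{2} + v_{6} = v_{4} + 3·v_{5}  →  sig = (2;(1,3))
  • {4,5,7}:  v_{4} + v_{5} + v_{7} = 0  →  sig = (3;())
  • {0,1,3}:  v_{0} + v_{1} + v_{3} = v_{5}  →  sig = (3;(1))
  • {4,6,7}:  v_{4} + v_{6} + v_{7} = v_{3}  →  sig = (3;(1))
  • {0,1,6}:  v_{0} + v_{1} + v_{6} = 2·v_{5}  →  sig = (3;(2))
  • {0,1,4,5}:  v_{0} + v_{1} + v_{4} + v_{5} = v_{2}  →  sig = (4;(1))

so the primitive-relation signature multiset is
{ (2;(1)),  (2;(1,1)),  (2;(1,2)),  (2;(1,3)),  (3;()),  (3;(1)) ×2,  (3;(2)),  (4;(1)) }


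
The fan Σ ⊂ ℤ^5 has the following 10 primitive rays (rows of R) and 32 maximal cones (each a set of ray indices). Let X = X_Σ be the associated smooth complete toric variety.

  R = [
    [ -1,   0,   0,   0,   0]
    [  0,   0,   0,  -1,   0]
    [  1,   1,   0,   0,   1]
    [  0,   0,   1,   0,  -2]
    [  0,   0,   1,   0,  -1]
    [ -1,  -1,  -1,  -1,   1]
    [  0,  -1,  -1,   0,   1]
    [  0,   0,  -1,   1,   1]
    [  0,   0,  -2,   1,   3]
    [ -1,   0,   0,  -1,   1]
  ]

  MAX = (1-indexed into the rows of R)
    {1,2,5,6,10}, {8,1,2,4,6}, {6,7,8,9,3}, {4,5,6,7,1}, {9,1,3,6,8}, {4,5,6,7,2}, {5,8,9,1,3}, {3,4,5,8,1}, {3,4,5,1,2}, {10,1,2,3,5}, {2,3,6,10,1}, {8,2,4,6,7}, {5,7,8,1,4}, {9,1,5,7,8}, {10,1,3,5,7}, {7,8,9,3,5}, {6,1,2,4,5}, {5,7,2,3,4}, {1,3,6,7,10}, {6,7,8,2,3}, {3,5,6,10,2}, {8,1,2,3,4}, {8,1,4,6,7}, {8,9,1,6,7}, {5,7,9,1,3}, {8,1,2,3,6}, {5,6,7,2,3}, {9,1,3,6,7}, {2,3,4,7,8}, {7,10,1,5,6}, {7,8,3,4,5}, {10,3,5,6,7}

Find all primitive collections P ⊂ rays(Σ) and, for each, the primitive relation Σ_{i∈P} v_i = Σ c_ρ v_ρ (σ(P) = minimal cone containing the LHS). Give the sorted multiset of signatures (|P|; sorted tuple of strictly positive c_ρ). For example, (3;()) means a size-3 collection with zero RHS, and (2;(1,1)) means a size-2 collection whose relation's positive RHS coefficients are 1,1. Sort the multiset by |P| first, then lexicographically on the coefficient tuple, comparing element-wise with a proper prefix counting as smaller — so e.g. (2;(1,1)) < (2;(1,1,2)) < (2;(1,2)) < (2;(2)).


Primitive collections (14):

  P={4,9}:  v_{4} + v_{9} = v_{8}  so sig = (2;(1))
  P={2,9}:  v_{2} + v_{9} = v_{3} + v_{6} + v_{8}  so sig = (2;(1,1,1))
  P={4,10}:  v_{4} + v_{10} = v_{1} + v_{2} + v_{5}  so sig = (2;(1,1,1))
  P={8,10}:  v_{8} + v_{10} = 2·v_{1} + v_{3} + v_{7}  so sig = (2;(1,1,2))
  P={9,10}:  v_{9} + v_{10} = 3·v_{1} + 2·v_{3} + 2·v_{7}  so sig = (2;(2,2,3))
  P={2,5,8}:  v_{2} + v_{5} + v_{8} = 0  so sig = (3;())
  P={1,2,7}:  v_{1} + v_{2} + v_{7} = v_{6}  so sig = (3;(1))
  P={3,4,6}:  v_{3} + v_{4} + v_{6} = v_{2}  so sig = (3;(1))
  P={5,6,8}:  v_{5} + v_{6} + v_{8} = v_{1} + v_{7}  so sig = (3;(1,1))
  P={2,7,10}:  v_{2} + v_{7} + v_{10} = v_{3} + v_{5} + 2·v_{6}  so sig = (3;(1,1,2))
  P={5,6,9}:  v_{5} + v_{6} + v_{9} = 2·v_{1} + v_{3} + 2·v_{7}  so sig = (3;(1,2,2))
  P={1,3,4,7}:  v_{1} + v_{3} + v_{4} + v_{7} = 0  so sig = (4;())
  P={1,3,5,6}:  v_{1} + v_{3} + v_{5} + v_{6} = v_{10}  so sig = (4;(1))
  P={1,3,7,8}:  v_{1} + v_{3} + v_{7} + v_{8} = v_{9}  so sig = (4;(1))

Hence PRS(X_Σ) =
[(2;(1)), (2;(1,1,1)), (2;(1,1,1)), (2;(1,1,2)), (2;(2,2,3)), (3;()), (3;(1)), (3;(1)), (3;(1,1)), (3;(1,1,2)), (3;(1,2,2)), (4;()), (4;(1)), (4;(1))]


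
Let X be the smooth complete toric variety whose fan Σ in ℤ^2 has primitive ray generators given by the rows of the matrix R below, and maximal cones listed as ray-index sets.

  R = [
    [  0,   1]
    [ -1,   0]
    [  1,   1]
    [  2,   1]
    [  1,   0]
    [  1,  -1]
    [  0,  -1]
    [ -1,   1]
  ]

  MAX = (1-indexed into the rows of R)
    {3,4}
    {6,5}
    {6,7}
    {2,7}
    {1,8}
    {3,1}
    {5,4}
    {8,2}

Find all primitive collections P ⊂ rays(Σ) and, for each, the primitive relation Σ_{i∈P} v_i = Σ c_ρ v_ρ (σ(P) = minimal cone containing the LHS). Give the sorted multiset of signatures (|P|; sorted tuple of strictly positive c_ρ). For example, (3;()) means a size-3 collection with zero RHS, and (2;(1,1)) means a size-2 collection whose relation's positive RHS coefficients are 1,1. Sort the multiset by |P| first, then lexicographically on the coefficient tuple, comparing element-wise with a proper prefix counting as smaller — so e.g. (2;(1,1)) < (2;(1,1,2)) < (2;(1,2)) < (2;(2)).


Δ(Σ) — 8 vertices, 20 min non-faces:

  P={1,7}:  v_{1} + v_{7} = 0  so sig = (2;())
  P={2,5}:  v_{2} + v_{5} = 0  so sig = (2;())
  P={6,8}:  v_{6} + v_{8} = 0  so sig = (2;())
  P={1,2}:  v_{1} + v_{2} = v_{8}  so sig = (2;(1))
  P={1,5}:  v_{1} + v_{5} = v_{3}  so sig = (2;(1))
  P={1,6}:  v_{1} + v_{6} = v_{5}  so sig = (2;(1))
  P={2,3}:  v_{2} + v_{3} = v_{1}  so sig = (2;(1))
  P={2,4}:  v_{2} + v_{4} = v_{3}  so sig = (2;(1))
  P={2,6}:  v_{2} + v_{6} = v_{7}  so sig = (2;(1))
  P={3,5}:  v_{3} + v_{5} = v_{4}  so sig = (2;(1))
  P={3,7}:  v_{3} + v_{7} = v_{5}  so sig = (2;(1))
  P={5,7}:  v_{5} + v_{7} = v_{6}  so sig = (2;(1))
  P={5,8}:  v_{5} + v_{8} = v_{1}  so sig = (2;(1))
  P={7,8}:  v_{7} + v_{8} = v_{2}  so sig = (2;(1))
  P={4,8}:  v_{4} + v_{8} = v_{1} + v_{3}  so sig = (2;(1,1))
  P={1,4}:  v_{1} + v_{4} = 2·v_{3}  so sig = (2;(2))
  P={3,6}:  v_{3} + v_{6} = 2·v_{5}  so sig = (2;(2))
  P={3,8}:  v_{3} + v_{8} = 2·v_{1}  so sig = (2;(2))
  P={4,7}:  v_{4} + v_{7} = 2·v_{5}  so sig = (2;(2))
  P={4,6}:  v_{4} + v_{6} = 3·v_{5}  so sig = (2;(3))

Signatures (|P|; sorted positive RHS coefficients), sorted:
[(2;()), (2;()), (2;()), (2;(1)), (2;(1)), (2;(1)), (2;(1)), (2;(1)), (2;(1)), (2;(1)), (2;(1)), (2;(1)), (2;(1)), (2;(1)), (2;(1,1)), (2;(2)), (2;(2)), (2;(2)), (2;(2)), (2;(3))]


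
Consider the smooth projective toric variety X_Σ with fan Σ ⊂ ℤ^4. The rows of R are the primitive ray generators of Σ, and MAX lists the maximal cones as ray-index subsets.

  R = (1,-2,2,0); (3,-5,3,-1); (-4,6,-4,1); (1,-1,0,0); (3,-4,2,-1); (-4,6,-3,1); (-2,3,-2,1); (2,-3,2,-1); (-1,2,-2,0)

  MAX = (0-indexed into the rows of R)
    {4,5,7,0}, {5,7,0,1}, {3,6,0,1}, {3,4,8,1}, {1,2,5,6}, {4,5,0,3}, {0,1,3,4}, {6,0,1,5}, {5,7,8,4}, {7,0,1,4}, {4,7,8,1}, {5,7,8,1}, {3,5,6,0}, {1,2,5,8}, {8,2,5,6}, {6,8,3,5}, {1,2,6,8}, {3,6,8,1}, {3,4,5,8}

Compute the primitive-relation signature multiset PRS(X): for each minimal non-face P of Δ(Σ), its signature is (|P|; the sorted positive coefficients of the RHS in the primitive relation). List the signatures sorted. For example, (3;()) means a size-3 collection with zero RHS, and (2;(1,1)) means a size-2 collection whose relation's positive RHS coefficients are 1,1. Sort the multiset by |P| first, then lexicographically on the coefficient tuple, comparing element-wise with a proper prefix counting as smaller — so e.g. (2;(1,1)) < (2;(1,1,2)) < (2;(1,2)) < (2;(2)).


Minimal non-faces — 11 found among 9 rays, 19 max cones:

  P = {0,8}:  v_{0} + v_{8} = 0  so sig = (2;())
  P = {6,7}:  v_{6} + v_{7} = 0  so sig = (2;())
  P = {2,4}:  v_{2} + v_{4} = v_{8}  so sig = (2;(1))
  P = {3,7}:  v_{3} + v_{7} = v_{4}  so sig = (2;(1))
  P = {4,6}:  v_{4} + v_{6} = v_{3}  so sig = (2;(1))
  P = {2,3}:  v_{2} + v_{3} = v_{6} + v_{8}  so sig = (2;(1,1))
  P = {0,2}:  v_{0} + v_{2} = v_{1} + v_{5} + v_{6}  so sig = (2;(1,1,1))
  P = {2,7}:  v_{2} + v_{7} = v_{1} + v_{5} + v_{8}  so sig = (2;(1,1,1))
  P = {1,3,5}:  v_{1} + v_{3} + v_{5} = 0  so sig = (3;())
  P = {1,4,5}:  v_{1} + v_{4} + v_{5} = v_{7}  so sig = (3;(1))
  P = {1,5,6,8}:  v_{1} + v_{5} + v_{6} + v_{8} = v_{2}  so sig = (4;(1))

so the primitive-relation signature multiset is
    |P|=2: 8 collections, coeffs (), (), (1), (1), (1), (1,1), (1,1,1), (1,1,1)
    |P|=3: 2 collections, coeffs (), (1)
    |P|=4: 1 collection, coeffs (1)


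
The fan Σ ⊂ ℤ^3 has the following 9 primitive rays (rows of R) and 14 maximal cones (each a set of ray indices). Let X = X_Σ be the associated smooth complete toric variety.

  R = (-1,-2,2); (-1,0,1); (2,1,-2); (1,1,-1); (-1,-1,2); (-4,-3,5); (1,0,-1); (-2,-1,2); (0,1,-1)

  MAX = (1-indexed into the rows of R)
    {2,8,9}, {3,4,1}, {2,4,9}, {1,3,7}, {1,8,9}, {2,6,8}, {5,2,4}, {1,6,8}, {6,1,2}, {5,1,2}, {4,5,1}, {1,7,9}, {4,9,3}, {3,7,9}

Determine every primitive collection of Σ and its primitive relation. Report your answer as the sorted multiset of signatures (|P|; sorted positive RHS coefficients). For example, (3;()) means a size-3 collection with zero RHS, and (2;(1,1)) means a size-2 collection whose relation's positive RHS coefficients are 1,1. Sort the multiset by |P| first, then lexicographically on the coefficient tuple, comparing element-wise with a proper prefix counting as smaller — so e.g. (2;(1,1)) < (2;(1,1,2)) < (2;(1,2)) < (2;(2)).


20 collections generate NE(X_Σ); each relation:

  {2,7}:  v_{2} + v_{7} = 0 — sig = (2;())
  {3,8}:  v_{3} + v_{8} = 0 — sig = (2;())
  {2,3}:  v_{2} + v_{3} = v_{4} — sig = (2;(1))
  {4,7}:  v_{4} + v_{7} = v_{3} — sig = (2;(1))
  {4,8}:  v_{4} + v_{8} = v_{2} — sig = (2;(1))
  {5,9}:  v_{5} + v_{9} = v_{2} — sig = (2;(1))
  {3,6}:  v_{3} + v_{6} = v_{1} + v_{2} — sig = (2;(1,1))
  {5,7}:  v_{5} + v_{7} = v_{1} + v_{4} — sig = (2;(1,1))
  {6,7}:  v_{6} + v_{7} = v_{1} + v_{8} — sig = (2;(1,1))
  {7,8}:  v_{7} + v_{8} = v_{1} + v_{9} — sig = (2;(1,1))
  {3,5}:  v_{3} + v_{5} = v_{1} + 2·v_{4} — sig = (2;(1,2))
  {4,6}:  v_{4} + v_{6} = v_{1} + 2·v_{2} — sig = (2;(1,2))
  {5,8}:  v_{5} + v_{8} = v_{1} + 2·v_{2} — sig = (2;(1,2))
  {6,9}:  v_{6} + v_{9} = 2·v_{8} — sig = (2;(2))
  {5,6}:  v_{5} + v_{6} = 2·v_{1} + 3·v_{2} — sig = (2;(2,3))
  {1,4,9}:  v_{1} + v_{4} + v_{9} = 0 — sig = (3;())
  {1,2,4}:  v_{1} + v_{2} + v_{4} = v_{5} — sig = (3;(1))
  {1,2,8}:  v_{1} + v_{2} + v_{8} = v_{6} — sig = (3;(1))
  {1,2,9}:  v_{1} + v_{2} + v_{9} = v_{8} — sig = (3;(1))
  {1,3,9}:  v_{1} + v_{3} + v_{9} = v_{7} — sig = (3;(1))

Signatures (|P|; sorted positive RHS coefficients), sorted:
[(2;()), (2;()), (2;(1)), (2;(1)), (2;(1)), (2;(1)), (2;(1,1)), (2;(1,1)), (2;(1,1)), (2;(1,1)), (2;(1,2)), (2;(1,2)), (2;(1,2)), (2;(2)), (2;(2,3)), (3;()), (3;(1)), (3;(1)), (3;(1)), (3;(1))]


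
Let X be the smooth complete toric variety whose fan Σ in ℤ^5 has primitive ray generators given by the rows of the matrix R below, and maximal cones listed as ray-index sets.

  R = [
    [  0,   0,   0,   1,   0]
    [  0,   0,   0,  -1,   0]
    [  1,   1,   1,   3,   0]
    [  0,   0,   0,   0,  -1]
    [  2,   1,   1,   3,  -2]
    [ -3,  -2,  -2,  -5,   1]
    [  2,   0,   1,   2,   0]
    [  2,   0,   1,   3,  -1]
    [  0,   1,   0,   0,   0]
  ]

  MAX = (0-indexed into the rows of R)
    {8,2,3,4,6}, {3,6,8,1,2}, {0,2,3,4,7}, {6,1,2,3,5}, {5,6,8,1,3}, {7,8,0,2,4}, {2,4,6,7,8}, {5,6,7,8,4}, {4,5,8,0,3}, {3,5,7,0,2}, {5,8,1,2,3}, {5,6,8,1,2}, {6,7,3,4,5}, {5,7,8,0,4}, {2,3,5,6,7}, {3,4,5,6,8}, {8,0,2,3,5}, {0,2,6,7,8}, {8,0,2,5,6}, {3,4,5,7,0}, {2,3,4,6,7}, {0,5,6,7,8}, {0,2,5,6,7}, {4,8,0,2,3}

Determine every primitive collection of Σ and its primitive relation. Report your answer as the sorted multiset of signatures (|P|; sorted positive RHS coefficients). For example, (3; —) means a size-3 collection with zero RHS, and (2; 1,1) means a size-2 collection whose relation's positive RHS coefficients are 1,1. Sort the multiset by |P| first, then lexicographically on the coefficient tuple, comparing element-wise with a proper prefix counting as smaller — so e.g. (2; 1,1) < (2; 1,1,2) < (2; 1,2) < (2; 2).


9 collections generate NE(X_Σ); each relation:

  P = {0,1}:  v_{0} + v_{1} = 0 ; sig = (2; —)
  P = {1,7}:  v_{1} + v_{7} = v_{3} + v_{6} ; sig = (2; 1,1)
  P = {1,4}:  v_{1} + v_{4} = 2·v_{3} + v_{6} + v_{8} ; sig = (2; 1,1,2)
  P = {0,3,6}:  v_{0} + v_{3} + v_{6} = v_{7} ; sig = (3; 1)
  P = {3,7,8}:  v_{3} + v_{7} + v_{8} = v_{4} ; sig = (3; 1)
  P = {2,4,5}:  v_{2} + v_{4} + v_{5} = v_{0} + v_{3} ; sig = (3; 1,1)
  P = {0,4,6}:  v_{0} + v_{4} + v_{6} = 2·v_{7} + v_{8} ; sig = (3; 1,2)
  P = {2,5,7,8}:  v_{2} + v_{5} + v_{7} + v_{8} = v_{0} ; sig = (4; 1)
  P = {2,3,5,6,8}:  v_{2} + v_{3} + v_{5} + v_{6} + v_{8} = 0 ; sig = (5; —)

so the primitive-relation signature multiset is
    (2; —)
    (2; 1,1)
    (2; 1,1,2)
    (3; 1)
    (3; 1)
    (3; 1,1)
    (3; 1,2)
    (4; 1)
    (5; —)


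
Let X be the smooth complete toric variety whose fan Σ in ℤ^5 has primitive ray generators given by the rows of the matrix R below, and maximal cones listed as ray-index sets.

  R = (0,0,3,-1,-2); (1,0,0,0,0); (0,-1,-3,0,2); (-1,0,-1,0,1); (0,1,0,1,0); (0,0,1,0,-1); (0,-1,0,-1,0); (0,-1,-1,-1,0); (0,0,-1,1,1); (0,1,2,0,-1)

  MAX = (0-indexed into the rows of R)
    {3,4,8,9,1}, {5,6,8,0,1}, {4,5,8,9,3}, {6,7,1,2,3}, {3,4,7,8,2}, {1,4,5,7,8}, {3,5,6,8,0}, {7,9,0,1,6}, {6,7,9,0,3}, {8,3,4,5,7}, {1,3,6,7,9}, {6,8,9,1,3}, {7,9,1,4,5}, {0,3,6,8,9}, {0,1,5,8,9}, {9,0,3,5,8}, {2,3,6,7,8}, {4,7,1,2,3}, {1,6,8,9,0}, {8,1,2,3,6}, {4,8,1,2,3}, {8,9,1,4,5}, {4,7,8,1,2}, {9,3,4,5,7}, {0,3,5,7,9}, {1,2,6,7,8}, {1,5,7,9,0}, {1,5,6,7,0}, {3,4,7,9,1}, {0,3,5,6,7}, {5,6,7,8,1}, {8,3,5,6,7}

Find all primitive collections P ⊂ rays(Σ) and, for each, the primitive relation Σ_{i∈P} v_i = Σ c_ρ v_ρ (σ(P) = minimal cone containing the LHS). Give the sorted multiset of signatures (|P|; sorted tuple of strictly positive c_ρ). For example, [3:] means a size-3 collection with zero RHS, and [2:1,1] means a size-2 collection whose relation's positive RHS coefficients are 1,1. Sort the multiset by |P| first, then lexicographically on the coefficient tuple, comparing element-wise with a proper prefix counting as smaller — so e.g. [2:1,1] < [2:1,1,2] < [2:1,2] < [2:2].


11 minimal non-faces of Δ(Σ) (on 10 rays):

  P={4,6}:  v_{4} + v_{6} = 0  ⟹  sig = [2:]
  P={0,2}:  v_{0} + v_{2} = v_{6}  ⟹  sig = [2:1]
  P={0,4}:  v_{0} + v_{4} = v_{5} + v_{9}  ⟹  sig = [2:1,1]
  P={2,5}:  v_{2} + v_{5} = v_{7} + v_{8}  ⟹  sig = [2:1,1]
  P={2,9}:  v_{2} + v_{9} = v_{1} + v_{3}  ⟹  sig = [2:1,1]
  P={1,3,5}:  v_{1} + v_{3} + v_{5} = 0  ⟹  sig = [3:]
  P={7,8,9}:  v_{7} + v_{8} + v_{9} = 0  ⟹  sig = [3:]
  P={5,6,9}:  v_{5} + v_{6} + v_{9} = v_{0}  ⟹  sig = [3:1]
  P={0,1,3}:  v_{0} + v_{1} + v_{3} = v_{6} + v_{9}  ⟹  sig = [3:1,1]
  P={0,7,8}:  v_{0} + v_{7} + v_{8} = v_{5} + v_{6}  ⟹  sig = [3:1,1]
  P={1,3,7,8}:  v_{1} + v_{3} + v_{7} + v_{8} = v_{2}  ⟹  sig = [4:1]

so the primitive-relation signature multiset is
    |P|=2: 5 collections, coeffs (), (1), (1,1), (1,1), (1,1)
    |P|=3: 5 collections, coeffs (), (), (1), (1,1), (1,1)
    |P|=4: 1 collection, coeffs (1)


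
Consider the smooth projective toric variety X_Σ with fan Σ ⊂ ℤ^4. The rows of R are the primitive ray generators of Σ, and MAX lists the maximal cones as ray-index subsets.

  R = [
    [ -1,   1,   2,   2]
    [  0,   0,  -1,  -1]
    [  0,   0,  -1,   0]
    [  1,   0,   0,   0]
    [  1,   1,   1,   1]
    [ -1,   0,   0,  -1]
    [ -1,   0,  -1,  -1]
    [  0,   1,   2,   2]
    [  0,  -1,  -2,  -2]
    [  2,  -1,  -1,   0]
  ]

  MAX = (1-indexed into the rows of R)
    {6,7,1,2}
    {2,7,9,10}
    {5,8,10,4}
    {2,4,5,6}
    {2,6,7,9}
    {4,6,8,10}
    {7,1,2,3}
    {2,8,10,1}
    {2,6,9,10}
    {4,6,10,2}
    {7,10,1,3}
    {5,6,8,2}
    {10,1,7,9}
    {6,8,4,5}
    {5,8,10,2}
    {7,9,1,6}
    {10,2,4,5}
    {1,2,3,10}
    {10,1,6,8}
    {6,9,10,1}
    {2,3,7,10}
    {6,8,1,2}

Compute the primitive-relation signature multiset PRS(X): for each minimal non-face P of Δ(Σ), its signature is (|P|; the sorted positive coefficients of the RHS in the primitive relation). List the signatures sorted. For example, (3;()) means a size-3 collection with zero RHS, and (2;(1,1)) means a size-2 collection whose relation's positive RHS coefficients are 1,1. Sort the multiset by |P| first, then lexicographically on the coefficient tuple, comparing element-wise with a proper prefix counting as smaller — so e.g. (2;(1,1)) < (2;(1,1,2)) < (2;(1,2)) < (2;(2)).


Δ(Σ) — 10 vertices, 20 min non-faces:

  P={8,9}:  v_{8} + v_{9} = 0  ⇒ sig = (2;())
  P={1,4}:  v_{1} + v_{4} = v_{8}  ⇒ sig = (2;(1))
  P={3,6}:  v_{3} + v_{6} = v_{7}  ⇒ sig = (2;(1))
  P={4,7}:  v_{4} + v_{7} = v_{2}  ⇒ sig = (2;(1))
  P={5,9}:  v_{5} + v_{9} = v_{2} + v_{4}  ⇒ sig = (2;(1,1))
  P={7,8}:  v_{7} + v_{8} = v_{1} + v_{2}  ⇒ sig = (2;(1,1))
  P={4,9}:  v_{4} + v_{9} = v_{2} + v_{6} + v_{10}  ⇒ sig = (2;(1,1,1))
  P={3,5}:  v_{3} + v_{5} = v_{1} + 3·v_{2} + v_{8} + v_{10}  ⇒ sig = (2;(1,1,1,3))
  P={3,4}:  v_{3} + v_{4} = v_{1} + 2·v_{2} + v_{10}  ⇒ sig = (2;(1,1,2))
  P={1,5}:  v_{1} + v_{5} = v_{2} + 2·v_{8}  ⇒ sig = (2;(1,2))
  P={3,9}:  v_{3} + v_{9} = 2·v_{7} + v_{10}  ⇒ sig = (2;(1,2))
  P={5,7}:  v_{5} + v_{7} = 2·v_{2} + v_{8}  ⇒ sig = (2;(1,2))
  P={3,8}:  v_{3} + v_{8} = 2·v_{1} + 2·v_{2} + v_{10}  ⇒ sig = (2;(1,2,2))
  P={1,2,9}:  v_{1} + v_{2} + v_{9} = v_{7}  ⇒ sig = (3;(1))
  P={2,4,8}:  v_{2} + v_{4} + v_{8} = v_{5}  ⇒ sig = (3;(1))
  P={6,7,10}:  v_{6} + v_{7} + v_{10} = v_{9}  ⇒ sig = (3;(1))
  P={5,6,10}:  v_{5} + v_{6} + v_{10} = 2·v_{4}  ⇒ sig = (3;(2))
  P={1,2,6,10}:  v_{1} + v_{2} + v_{6} + v_{10} = 0  ⇒ sig = (4;())
  P={1,2,7,10}:  v_{1} + v_{2} + v_{7} + v_{10} = v_{3}  ⇒ sig = (4;(1))
  P={2,6,8,10}:  v_{2} + v_{6} + v_{8} + v_{10} = v_{4}  ⇒ sig = (4;(1))

so the primitive-relation signature multiset is
{ (2;()),  (2;(1)) ×3,  (2;(1,1)) ×2,  (2;(1,1,1)),  (2;(1,1,1,3)),  (2;(1,1,2)),  (2;(1,2)) ×3,  (2;(1,2,2)),  (3;(1)) ×3,  (3;(2)),  (4;()),  (4;(1)) ×2 }


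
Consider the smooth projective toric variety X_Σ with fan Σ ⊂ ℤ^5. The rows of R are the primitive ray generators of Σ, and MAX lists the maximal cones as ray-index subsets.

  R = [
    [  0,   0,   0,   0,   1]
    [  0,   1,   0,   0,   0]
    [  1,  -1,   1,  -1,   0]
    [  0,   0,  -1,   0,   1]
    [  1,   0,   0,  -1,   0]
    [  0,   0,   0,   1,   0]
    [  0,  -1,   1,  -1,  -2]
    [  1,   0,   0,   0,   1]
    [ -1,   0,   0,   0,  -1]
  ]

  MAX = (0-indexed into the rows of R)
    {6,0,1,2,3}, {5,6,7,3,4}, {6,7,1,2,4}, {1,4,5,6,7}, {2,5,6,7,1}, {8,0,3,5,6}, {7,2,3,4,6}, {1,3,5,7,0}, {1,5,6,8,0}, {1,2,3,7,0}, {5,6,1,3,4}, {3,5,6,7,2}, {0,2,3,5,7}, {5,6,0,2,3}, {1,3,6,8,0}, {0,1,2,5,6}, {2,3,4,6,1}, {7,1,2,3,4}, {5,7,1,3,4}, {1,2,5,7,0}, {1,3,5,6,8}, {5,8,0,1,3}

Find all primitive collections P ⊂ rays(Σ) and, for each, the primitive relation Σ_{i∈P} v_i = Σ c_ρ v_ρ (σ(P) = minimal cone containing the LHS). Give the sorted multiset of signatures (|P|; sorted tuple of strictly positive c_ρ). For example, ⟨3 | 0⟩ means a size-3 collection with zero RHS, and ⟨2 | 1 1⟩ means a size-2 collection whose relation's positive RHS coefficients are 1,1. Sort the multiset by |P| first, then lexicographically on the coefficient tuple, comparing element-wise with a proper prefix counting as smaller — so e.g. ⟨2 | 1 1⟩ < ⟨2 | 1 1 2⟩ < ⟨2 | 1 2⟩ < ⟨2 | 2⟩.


The 9 primitive collections of Σ (r=9, n=5):

  P = {7,8}:  v_{7} + v_{8} = 0  so sig = ⟨2 | 0⟩
  P = {2,8}:  v_{2} + v_{8} = v_{0} + v_{6}  so sig = ⟨2 | 1 1⟩
  P = {0,4}:  v_{0} + v_{4} = v_{1} + v_{2} + v_{3}  so sig = ⟨2 | 1 1 1⟩
  P = {4,8}:  v_{4} + v_{8} = v_{1} + v_{3} + v_{6}  so sig = ⟨2 | 1 1 1⟩
  P = {0,6,7}:  v_{0} + v_{6} + v_{7} = v_{2}  so sig = ⟨3 | 1⟩
  P = {2,4,5}:  v_{2} + v_{4} + v_{5} = v_{6} + 2·v_{7}  so sig = ⟨3 | 1 2⟩
  P = {1,2,3,5}:  v_{1} + v_{2} + v_{3} + v_{5} = v_{7}  so sig = ⟨4 | 1⟩
  P = {1,3,6,7}:  v_{1} + v_{3} + v_{6} + v_{7} = v_{4}  so sig = ⟨4 | 1⟩
  P = {0,1,3,5,6}:  v_{0} + v_{1} + v_{3} + v_{5} + v_{6} = 0  so sig = ⟨5 | 0⟩

Sorted signature multiset PRS(X):
{ ⟨2 | 0⟩,  ⟨2 | 1 1⟩,  ⟨2 | 1 1 1⟩ ×2,  ⟨3 | 1⟩,  ⟨3 | 1 2⟩,  ⟨4 | 1⟩ ×2,  ⟨5 | 0⟩ }


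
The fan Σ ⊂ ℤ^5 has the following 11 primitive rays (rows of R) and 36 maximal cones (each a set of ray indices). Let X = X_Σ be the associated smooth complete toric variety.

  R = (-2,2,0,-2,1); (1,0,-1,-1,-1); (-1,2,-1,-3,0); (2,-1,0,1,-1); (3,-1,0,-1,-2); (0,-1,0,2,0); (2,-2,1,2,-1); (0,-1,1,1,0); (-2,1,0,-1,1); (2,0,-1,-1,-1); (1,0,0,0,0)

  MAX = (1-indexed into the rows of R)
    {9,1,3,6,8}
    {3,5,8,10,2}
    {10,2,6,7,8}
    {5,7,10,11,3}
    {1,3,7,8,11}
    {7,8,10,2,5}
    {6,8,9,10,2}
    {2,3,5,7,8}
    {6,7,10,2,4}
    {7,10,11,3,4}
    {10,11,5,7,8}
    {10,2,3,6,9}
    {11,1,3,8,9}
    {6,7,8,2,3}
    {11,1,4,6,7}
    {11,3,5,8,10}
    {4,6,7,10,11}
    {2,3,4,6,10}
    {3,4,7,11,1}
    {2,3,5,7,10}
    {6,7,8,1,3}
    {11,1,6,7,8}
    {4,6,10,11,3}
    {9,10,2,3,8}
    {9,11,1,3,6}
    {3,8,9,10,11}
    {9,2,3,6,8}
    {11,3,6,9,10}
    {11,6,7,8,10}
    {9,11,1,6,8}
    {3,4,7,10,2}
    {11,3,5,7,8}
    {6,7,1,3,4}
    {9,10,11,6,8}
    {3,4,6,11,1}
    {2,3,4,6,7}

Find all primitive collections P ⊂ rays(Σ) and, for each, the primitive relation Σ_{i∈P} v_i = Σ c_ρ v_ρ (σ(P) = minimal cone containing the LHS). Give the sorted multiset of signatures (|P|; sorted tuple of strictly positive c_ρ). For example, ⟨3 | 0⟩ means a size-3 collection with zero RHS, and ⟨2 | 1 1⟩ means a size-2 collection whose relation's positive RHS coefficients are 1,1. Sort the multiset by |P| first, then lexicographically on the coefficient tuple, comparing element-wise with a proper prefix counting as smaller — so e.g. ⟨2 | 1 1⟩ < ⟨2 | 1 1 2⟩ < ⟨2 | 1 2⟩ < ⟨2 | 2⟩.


The 15 primitive collections of Σ (r=11, n=5):

  {4,9}:  v_{4} + v_{9} = 0 — sig = ⟨2 | 0⟩
  {1,2}:  v_{1} + v_{2} = v_{3} — sig = ⟨2 | 1⟩
  {2,11}:  v_{2} + v_{11} = v_{10} — sig = ⟨2 | 1⟩
  {4,8}:  v_{4} + v_{8} = v_{7} — sig = ⟨2 | 1⟩
  {7,9}:  v_{7} + v_{9} = v_{8} — sig = ⟨2 | 1⟩
  {1,10}:  v_{1} + v_{10} = v_{3} + v_{11} — sig = ⟨2 | 1 1⟩
  {5,6}:  v_{5} + v_{6} = v_{2} + v_{7} — sig = ⟨2 | 1 1⟩
  {1,5}:  v_{1} + v_{5} = 2·v_{3} + v_{7} + v_{8} + v_{11} — sig = ⟨2 | 1 1 1 2⟩
  {4,5}:  v_{4} + v_{5} = v_{3} + 2·v_{7} + v_{10} — sig = ⟨2 | 1 1 2⟩
  {5,9}:  v_{5} + v_{9} = v_{3} + 2·v_{8} + v_{10} — sig = ⟨2 | 1 1 2⟩
  {3,6,8,11}:  v_{3} + v_{6} + v_{8} + v_{11} = 0 — sig = ⟨4 | 0⟩
  {3,6,7,11}:  v_{3} + v_{6} + v_{7} + v_{11} = v_{4} — sig = ⟨4 | 1⟩
  {3,6,8,10}:  v_{3} + v_{6} + v_{8} + v_{10} = v_{2} — sig = ⟨4 | 1⟩
  {3,7,8,10}:  v_{3} + v_{7} + v_{8} + v_{10} = v_{5} — sig = ⟨4 | 1⟩
  {3,6,7,10}:  v_{3} + v_{6} + v_{7} + v_{10} = v_{2} + v_{4} — sig = ⟨4 | 1 1⟩

Signatures (|P|; sorted positive RHS coefficients), sorted:
{ ⟨2 | 0⟩,  ⟨2 | 1⟩ ×4,  ⟨2 | 1 1⟩ ×2,  ⟨2 | 1 1 1 2⟩,  ⟨2 | 1 1 2⟩ ×2,  ⟨4 | 0⟩,  ⟨4 | 1⟩ ×3,  ⟨4 | 1 1⟩ }


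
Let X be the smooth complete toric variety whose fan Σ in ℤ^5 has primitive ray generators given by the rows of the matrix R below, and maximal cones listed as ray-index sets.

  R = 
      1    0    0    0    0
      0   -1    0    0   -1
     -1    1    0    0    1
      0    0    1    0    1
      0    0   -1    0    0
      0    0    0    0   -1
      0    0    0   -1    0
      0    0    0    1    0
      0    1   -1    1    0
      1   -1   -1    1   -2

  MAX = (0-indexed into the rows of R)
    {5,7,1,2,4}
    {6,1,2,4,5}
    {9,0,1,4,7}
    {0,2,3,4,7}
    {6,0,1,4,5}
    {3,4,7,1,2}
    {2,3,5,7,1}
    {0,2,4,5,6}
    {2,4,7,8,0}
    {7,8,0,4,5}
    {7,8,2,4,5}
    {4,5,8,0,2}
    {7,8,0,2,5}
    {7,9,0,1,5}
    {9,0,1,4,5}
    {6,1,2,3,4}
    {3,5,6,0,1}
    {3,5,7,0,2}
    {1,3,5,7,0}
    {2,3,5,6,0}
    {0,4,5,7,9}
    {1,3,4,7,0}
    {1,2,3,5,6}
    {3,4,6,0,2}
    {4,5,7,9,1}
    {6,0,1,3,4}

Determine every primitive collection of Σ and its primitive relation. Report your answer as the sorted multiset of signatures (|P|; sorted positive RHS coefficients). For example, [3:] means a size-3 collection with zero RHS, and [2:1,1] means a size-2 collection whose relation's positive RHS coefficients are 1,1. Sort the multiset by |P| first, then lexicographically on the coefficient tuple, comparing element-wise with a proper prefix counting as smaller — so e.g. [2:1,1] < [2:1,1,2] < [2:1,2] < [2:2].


Primitive collections (12):

  P={6,7}:  v_{6} + v_{7} = 0  so sig = [2:]
  P={1,8}:  v_{1} + v_{8} = v_{4} + v_{5} + v_{7}  so sig = [2:1,1,1]
  P={2,9}:  v_{2} + v_{9} = v_{4} + v_{5} + v_{7}  so sig = [2:1,1,1]
  P={3,8}:  v_{3} + v_{8} = v_{0} + v_{2} + v_{7}  so sig = [2:1,1,1]
  P={3,9}:  v_{3} + v_{9} = v_{0} + v_{1} + v_{7}  so sig = [2:1,1,1]
  P={6,8}:  v_{6} + v_{8} = v_{0} + v_{2} + v_{4} + v_{5}  so sig = [2:1,1,1,1]
  P={6,9}:  v_{6} + v_{9} = v_{0} + v_{1} + v_{4} + v_{5}  so sig = [2:1,1,1,1]
  P={8,9}:  v_{8} + v_{9} = v_{0} + 2·v_{4} + 2·v_{5} + 2·v_{7}  so sig = [2:1,2,2,2]
  P={0,1,2}:  v_{0} + v_{1} + v_{2} = 0  so sig = [3:]
  P={3,4,5}:  v_{3} + v_{4} + v_{5} = 0  so sig = [3:]
  P={0,1,4,5,7}:  v_{0} + v_{1} + v_{4} + v_{5} + v_{7} = v_{9}  so sig = [5:1]
  P={0,2,4,5,7}:  v_{0} + v_{2} + v_{4} + v_{5} + v_{7} = v_{8}  so sig = [5:1]

Sorted signature multiset PRS(X):
{ [2:],  [2:1,1,1] ×4,  [2:1,1,1,1] ×2,  [2:1,2,2,2],  [3:] ×2,  [5:1] ×2 }


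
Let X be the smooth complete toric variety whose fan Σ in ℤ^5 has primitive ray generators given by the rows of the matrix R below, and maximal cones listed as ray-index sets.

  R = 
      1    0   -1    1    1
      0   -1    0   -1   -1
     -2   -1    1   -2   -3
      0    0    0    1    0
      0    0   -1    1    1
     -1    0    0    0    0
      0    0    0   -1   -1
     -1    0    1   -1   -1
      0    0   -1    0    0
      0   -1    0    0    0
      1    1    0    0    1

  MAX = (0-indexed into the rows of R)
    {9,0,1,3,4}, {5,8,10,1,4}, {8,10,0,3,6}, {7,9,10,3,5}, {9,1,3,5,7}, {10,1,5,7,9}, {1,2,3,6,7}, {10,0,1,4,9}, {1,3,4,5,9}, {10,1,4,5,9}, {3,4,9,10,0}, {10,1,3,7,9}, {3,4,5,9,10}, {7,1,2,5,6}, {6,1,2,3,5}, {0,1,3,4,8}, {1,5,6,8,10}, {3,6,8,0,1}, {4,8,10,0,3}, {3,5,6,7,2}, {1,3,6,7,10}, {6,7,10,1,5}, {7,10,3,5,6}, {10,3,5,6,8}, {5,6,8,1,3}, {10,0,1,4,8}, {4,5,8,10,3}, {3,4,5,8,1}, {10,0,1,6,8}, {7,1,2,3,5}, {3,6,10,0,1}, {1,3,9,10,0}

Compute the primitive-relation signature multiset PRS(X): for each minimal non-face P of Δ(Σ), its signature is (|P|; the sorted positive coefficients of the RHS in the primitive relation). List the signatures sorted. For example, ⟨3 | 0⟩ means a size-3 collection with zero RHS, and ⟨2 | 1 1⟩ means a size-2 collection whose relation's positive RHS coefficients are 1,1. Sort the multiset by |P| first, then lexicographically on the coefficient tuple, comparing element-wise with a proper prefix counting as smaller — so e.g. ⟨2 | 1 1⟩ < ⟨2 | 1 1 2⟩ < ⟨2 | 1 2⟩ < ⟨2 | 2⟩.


The 16 primitive collections of Σ (r=11, n=5):

  P={0,7}:  v_{0} + v_{7} = 0  →  sig = ⟨2 | 0⟩
  P={0,5}:  v_{0} + v_{5} = v_{4}  →  sig = ⟨2 | 1⟩
  P={4,6}:  v_{4} + v_{6} = v_{8}  →  sig = ⟨2 | 1⟩
  P={4,7}:  v_{4} + v_{7} = v_{5}  →  sig = ⟨2 | 1⟩
  P={6,9}:  v_{6} + v_{9} = v_{1}  →  sig = ⟨2 | 1⟩
  P={2,10}:  v_{2} + v_{10} = v_{6} + v_{7}  →  sig = ⟨2 | 1 1⟩
  P={7,8}:  v_{7} + v_{8} = v_{5} + v_{6}  →  sig = ⟨2 | 1 1⟩
  P={8,9}:  v_{8} + v_{9} = v_{1} + v_{4}  →  sig = ⟨2 | 1 1⟩
  P={0,2}:  v_{0} + v_{2} = v_{1} + v_{3} + v_{5} + v_{6}  →  sig = ⟨2 | 1 1 1 1⟩
  P={2,4}:  v_{2} + v_{4} = v_{1} + v_{3} + 2·v_{5} + v_{6}  →  sig = ⟨2 | 1 1 1 2⟩
  P={2,9}:  v_{2} + v_{9} = 2·v_{1} + v_{3} + v_{5} + v_{7}  →  sig = ⟨2 | 1 1 1 2⟩
  P={2,8}:  v_{2} + v_{8} = v_{1} + v_{3} + 2·v_{5} + 2·v_{6}  →  sig = ⟨2 | 1 1 2 2⟩
  P={1,3,5,10}:  v_{1} + v_{3} + v_{5} + v_{10} = 0  →  sig = ⟨4 | 0⟩
  P={1,3,4,10}:  v_{1} + v_{3} + v_{4} + v_{10} = v_{0}  →  sig = ⟨4 | 1⟩
  P={1,3,8,10}:  v_{1} + v_{3} + v_{8} + v_{10} = v_{0} + v_{6}  →  sig = ⟨4 | 1 1⟩
  P={1,3,5,6,7}:  v_{1} + v_{3} + v_{5} + v_{6} + v_{7} = v_{2}  →  sig = ⟨5 | 1⟩

Sorted signature multiset PRS(X):
    ⟨2 | 0⟩
    ⟨2 | 1⟩
    ⟨2 | 1⟩
    ⟨2 | 1⟩
    ⟨2 | 1⟩
    ⟨2 | 1 1⟩
    ⟨2 | 1 1⟩
    ⟨2 | 1 1⟩
    ⟨2 | 1 1 1 1⟩
    ⟨2 | 1 1 1 2⟩
    ⟨2 | 1 1 1 2⟩
    ⟨2 | 1 1 2 2⟩
    ⟨4 | 0⟩
    ⟨4 | 1⟩
    ⟨4 | 1 1⟩
    ⟨5 | 1⟩


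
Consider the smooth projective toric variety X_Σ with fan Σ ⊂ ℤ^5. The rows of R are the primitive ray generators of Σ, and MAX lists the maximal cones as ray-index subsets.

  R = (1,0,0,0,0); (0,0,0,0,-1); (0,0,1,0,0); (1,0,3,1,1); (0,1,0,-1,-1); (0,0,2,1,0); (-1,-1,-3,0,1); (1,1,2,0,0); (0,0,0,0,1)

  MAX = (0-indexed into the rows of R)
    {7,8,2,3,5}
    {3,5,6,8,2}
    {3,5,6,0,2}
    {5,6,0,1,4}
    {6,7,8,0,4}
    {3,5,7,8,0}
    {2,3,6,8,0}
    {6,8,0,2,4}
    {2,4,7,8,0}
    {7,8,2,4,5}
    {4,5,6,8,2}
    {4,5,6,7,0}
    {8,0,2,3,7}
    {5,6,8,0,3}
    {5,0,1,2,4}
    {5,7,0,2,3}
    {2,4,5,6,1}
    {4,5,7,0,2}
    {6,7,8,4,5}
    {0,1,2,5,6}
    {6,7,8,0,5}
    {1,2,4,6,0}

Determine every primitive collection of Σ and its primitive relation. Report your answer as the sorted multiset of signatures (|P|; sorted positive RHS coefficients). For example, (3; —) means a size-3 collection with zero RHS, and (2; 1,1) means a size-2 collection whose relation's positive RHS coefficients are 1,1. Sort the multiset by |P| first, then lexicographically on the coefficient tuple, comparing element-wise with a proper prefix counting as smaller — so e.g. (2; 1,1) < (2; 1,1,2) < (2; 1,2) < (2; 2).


Minimal non-faces — 9 found among 9 rays, 22 max cones:

  P = {1,8}:  v_{1} + v_{8} = 0  so sig = (2; —)
  P = {3,4}:  v_{3} + v_{4} = v_{2} + v_{7}  so sig = (2; 1,1)
  P = {1,3}:  v_{1} + v_{3} = v_{0} + v_{2} + v_{5}  so sig = (2; 1,1,1)
  P = {1,7}:  v_{1} + v_{7} = v_{0} + v_{4} + v_{5}  so sig = (2; 1,1,1)
  P = {2,6,7}:  v_{2} + v_{6} + v_{7} = v_{8}  so sig = (3; 1)
  P = {3,6,7}:  v_{3} + v_{6} + v_{7} = v_{0} + v_{5} + 2·v_{8}  so sig = (3; 1,1,2)
  P = {0,2,5,8}:  v_{0} + v_{2} + v_{5} + v_{8} = v_{3}  so sig = (4; 1)
  P = {0,4,5,8}:  v_{0} + v_{4} + v_{5} + v_{8} = v_{7}  so sig = (4; 1)
  P = {0,2,4,5,6}:  v_{0} + v_{2} + v_{4} + v_{5} + v_{6} = 0  so sig = (5; —)

so the primitive-relation signature multiset is
{ (2; —),  (2; 1,1),  (2; 1,1,1) ×2,  (3; 1),  (3; 1,1,2),  (4; 1) ×2,  (5; —) }


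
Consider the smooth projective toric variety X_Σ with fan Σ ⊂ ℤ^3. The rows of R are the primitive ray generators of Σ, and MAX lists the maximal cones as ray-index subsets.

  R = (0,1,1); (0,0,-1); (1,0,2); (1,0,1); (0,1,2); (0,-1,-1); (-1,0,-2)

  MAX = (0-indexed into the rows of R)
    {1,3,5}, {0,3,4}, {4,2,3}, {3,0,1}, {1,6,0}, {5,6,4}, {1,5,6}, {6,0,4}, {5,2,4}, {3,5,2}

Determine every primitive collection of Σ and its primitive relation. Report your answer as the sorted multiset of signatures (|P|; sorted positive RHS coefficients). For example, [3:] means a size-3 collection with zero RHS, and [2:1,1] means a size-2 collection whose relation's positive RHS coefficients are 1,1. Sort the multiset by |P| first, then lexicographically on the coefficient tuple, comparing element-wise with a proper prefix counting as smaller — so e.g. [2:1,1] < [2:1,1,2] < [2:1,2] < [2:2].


|primitive collections| = 7. Relations:

  P = {0,5}:  v_{0} + v_{5} = 0  ⟹  sig = [2:]
  P = {2,6}:  v_{2} + v_{6} = 0  ⟹  sig = [2:]
  P = {1,2}:  v_{1} + v_{2} = v_{3}  ⟹  sig = [2:1]
  P = {1,4}:  v_{1} + v_{4} = v_{0}  ⟹  sig = [2:1]
  P = {3,6}:  v_{3} + v_{6} = v_{1}  ⟹  sig = [2:1]
  P = {0,2}:  v_{0} + v_{2} = v_{3} + v_{4}  ⟹  sig = [2:1,1]
  P = {3,4,5}:  v_{3} + v_{4} + v_{5} = v_{2}  ⟹  sig = [3:1]

Hence PRS(X_Σ) =
    |P|=2: 6 collections, coeffs (), (), (1), (1), (1), (1,1)
    |P|=3: 1 collection, coeffs (1)


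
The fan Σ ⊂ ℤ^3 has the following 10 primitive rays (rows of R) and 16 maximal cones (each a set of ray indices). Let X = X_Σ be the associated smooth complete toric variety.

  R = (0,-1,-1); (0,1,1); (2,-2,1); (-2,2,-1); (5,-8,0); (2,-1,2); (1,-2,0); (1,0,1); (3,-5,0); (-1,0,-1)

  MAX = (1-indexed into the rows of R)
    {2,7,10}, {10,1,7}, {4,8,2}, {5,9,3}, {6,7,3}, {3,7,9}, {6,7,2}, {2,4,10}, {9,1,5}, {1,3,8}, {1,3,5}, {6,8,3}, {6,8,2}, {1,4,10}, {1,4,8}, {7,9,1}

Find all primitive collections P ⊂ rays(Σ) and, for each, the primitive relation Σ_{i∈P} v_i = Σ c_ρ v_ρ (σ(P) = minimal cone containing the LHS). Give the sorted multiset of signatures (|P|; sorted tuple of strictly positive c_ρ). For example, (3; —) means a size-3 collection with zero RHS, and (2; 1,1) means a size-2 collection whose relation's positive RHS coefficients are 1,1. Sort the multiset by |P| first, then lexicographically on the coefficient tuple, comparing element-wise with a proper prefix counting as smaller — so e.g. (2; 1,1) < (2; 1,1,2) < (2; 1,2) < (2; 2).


|primitive collections| = 23. Relations:

  P = {1,2}:  v_{1} + v_{2} = 0  ⟹  sig = (2; —)
  P = {3,4}:  v_{3} + v_{4} = 0  ⟹  sig = (2; —)
  P = {8,10}:  v_{8} + v_{10} = 0  ⟹  sig = (2; —)
  P = {1,6}:  v_{1} + v_{6} = v_{3}  ⟹  sig = (2; 1)
  P = {2,3}:  v_{2} + v_{3} = v_{6}  ⟹  sig = (2; 1)
  P = {3,10}:  v_{3} + v_{10} = v_{7}  ⟹  sig = (2; 1)
  P = {4,6}:  v_{4} + v_{6} = v_{2}  ⟹  sig = (2; 1)
  P = {4,7}:  v_{4} + v_{7} = v_{10}  ⟹  sig = (2; 1)
  P = {7,8}:  v_{7} + v_{8} = v_{3}  ⟹  sig = (2; 1)
  P = {2,5}:  v_{2} + v_{5} = v_{3} + v_{9}  ⟹  sig = (2; 1,1)
  P = {2,9}:  v_{2} + v_{9} = v_{3} + v_{7}  ⟹  sig = (2; 1,1)
  P = {4,5}:  v_{4} + v_{5} = v_{1} + v_{9}  ⟹  sig = (2; 1,1)
  P = {4,9}:  v_{4} + v_{9} = v_{1} + v_{7}  ⟹  sig = (2; 1,1)
  P = {6,10}:  v_{6} + v_{10} = v_{2} + v_{7}  ⟹  sig = (2; 1,1)
  P = {5,10}:  v_{5} + v_{10} = v_{1} + v_{7} + v_{9}  ⟹  sig = (2; 1,1,1)
  P = {5,6}:  v_{5} + v_{6} = 2·v_{3} + v_{9}  ⟹  sig = (2; 1,2)
  P = {6,9}:  v_{6} + v_{9} = 2·v_{3} + v_{7}  ⟹  sig = (2; 1,2)
  P = {8,9}:  v_{8} + v_{9} = v_{1} + 2·v_{3}  ⟹  sig = (2; 1,2)
  P = {9,10}:  v_{9} + v_{10} = v_{1} + 2·v_{7}  ⟹  sig = (2; 1,2)
  P = {5,7}:  v_{5} + v_{7} = 2·v_{9}  ⟹  sig = (2; 2)
  P = {5,8}:  v_{5} + v_{8} = 2·v_{1} + 3·v_{3}  ⟹  sig = (2; 2,3)
  P = {1,3,7}:  v_{1} + v_{3} + v_{7} = v_{9}  ⟹  sig = (3; 1)
  P = {1,3,9}:  v_{1} + v_{3} + v_{9} = v_{5}  ⟹  sig = (3; 1)

so the primitive-relation signature multiset is
{ (2; —) ×3,  (2; 1) ×6,  (2; 1,1) ×5,  (2; 1,1,1),  (2; 1,2) ×4,  (2; 2),  (2; 2,3),  (3; 1) ×2 }


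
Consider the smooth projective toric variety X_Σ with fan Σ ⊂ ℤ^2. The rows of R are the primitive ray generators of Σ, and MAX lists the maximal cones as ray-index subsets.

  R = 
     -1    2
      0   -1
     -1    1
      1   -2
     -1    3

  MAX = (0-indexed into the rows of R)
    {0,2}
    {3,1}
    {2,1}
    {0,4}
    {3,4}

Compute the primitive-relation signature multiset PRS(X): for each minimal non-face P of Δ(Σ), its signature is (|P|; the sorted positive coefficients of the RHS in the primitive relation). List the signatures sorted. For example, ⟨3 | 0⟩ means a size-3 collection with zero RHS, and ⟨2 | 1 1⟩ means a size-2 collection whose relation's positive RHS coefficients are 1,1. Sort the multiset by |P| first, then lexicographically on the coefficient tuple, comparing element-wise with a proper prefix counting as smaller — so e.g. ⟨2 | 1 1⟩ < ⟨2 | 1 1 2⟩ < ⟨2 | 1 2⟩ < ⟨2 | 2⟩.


Minimal non-faces — 5 found among 5 rays, 5 max cones:

  • {0,3}:  v_{0} + v_{3} = 0  →  sig = ⟨2 | 0⟩
  • {0,1}:  v_{0} + v_{1} = v_{2}  →  sig = ⟨2 | 1⟩
  • {1,4}:  v_{1} + v_{4} = v_{0}  →  sig = ⟨2 | 1⟩
  • {2,3}:  v_{2} + v_{3} = v_{1}  →  sig = ⟨2 | 1⟩
  • {2,4}:  v_{2} + v_{4} = 2·v_{0}  →  sig = ⟨2 | 2⟩

so the primitive-relation signature multiset is
    |P|=2: 5 collections, coeffs (), (1), (1), (1), (2)
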